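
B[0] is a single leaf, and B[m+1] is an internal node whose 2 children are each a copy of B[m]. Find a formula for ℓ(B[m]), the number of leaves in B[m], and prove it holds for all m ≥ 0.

Claim: ℓ(B[m]) = 2^m.

Base case: ℓ(B[0]) = 1, and 2^0 = 1.
Assume ℓ(B[k]) = 2^k.
Then ℓ(B[k+1]) = 2·ℓ(B[k]) = 2·2^k = 2^{k+1}.
By induction, ℓ(B[m]) = 2^m for all m ≥ 0.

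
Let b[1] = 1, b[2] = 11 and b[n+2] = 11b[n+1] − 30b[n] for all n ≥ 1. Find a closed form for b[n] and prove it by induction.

Claim: b[n] = 6^n − 5^n.

Base cases: b[1] = 1 and 6^1 − 5^1 = 1; b[2] = 11 and 6^2 − 5^2 = 11.
Assume b[i] = 6^i − 5^i for all 1 ≤ i ≤ j, where j ≥ 2.
Then b[j+1] = 11b[j] − 30b[j−1] = 11·(6^j − 5^j) − 30·(6^{j−1} − 5^{j−1}) = (11·6 − 30)6^{j−1} − (11·5 − 30)5^{j−1} = 36·6^{j−1} − 25·5^{j−1} = 6^{j+1} − 5^{j+1}.
This completes the inductive step, so b[n] = 6^n − 5^n for all n ≥ 1.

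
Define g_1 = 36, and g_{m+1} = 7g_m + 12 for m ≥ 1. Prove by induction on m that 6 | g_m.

Base case: g_1 = 36 = 6·6, so 6 | g_1.
Assume 6 | g_r, so g_r = 6t for some integer t.
Then g_{r+1} = 7g_r + 12 = 7·(6t) + 12 = 6(7t + 2), so 6 | g_{r+1}.
This completes the inductive step, so 6 | g_m for all m ≥ 1.

6 | g_m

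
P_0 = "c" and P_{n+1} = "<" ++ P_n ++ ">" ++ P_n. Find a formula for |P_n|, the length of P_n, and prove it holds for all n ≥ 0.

Claim: |P_n| = 3·2^n − 2.

Base case: |P_0| = 1, and 3·2^0 − 2 = 1.
Assume |P_r| = 3·2^r − 2.
Then |P_{r+1}| = 1 + |P_r| + 1 + |P_r| = 2|P_r| + 2 = 2(3·2^r − 2) + 2 = 3·2^{r+1} − 4 + 2 = 3·2^{r+1} − 2.
By induction, |P_n| = 3·2^n − 2 for all n ≥ 0.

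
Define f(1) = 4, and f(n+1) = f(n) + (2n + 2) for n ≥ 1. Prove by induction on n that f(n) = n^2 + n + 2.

Base case: f(1) = 4, and 1^2 + 1 + 2 = 4.
Assume f(m) = m^2 + m + 2.
Then f(m+1) = f(m) + (2m + 2) = (m^2 + m + 2) + (2m + 2) = m^2 + 3m + 4,
and (m+1)^2 + (m+1) + 2 = m^2 + 3m + 4.
By induction, f(n) = n^2 + n + 2 for all n ≥ 1.

f(n) = n^2 + n + 2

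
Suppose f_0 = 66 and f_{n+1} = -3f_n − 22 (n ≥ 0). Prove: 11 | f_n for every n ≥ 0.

Base case: f_0 = 66 = 11·6, so 11 | f_0.
Assume 11 | f_k, so f_k = 11t for some integer t.
Then f_{k+1} = -3f_k − 22 = -3·(11t) − 22 = 11(-3t − 2), so 11 | f_{k+1}.
Hence 11 | f_n for every n ≥ 0, by induction.

11 | f_n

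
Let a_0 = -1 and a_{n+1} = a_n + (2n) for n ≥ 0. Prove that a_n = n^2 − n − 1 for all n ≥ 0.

Base case: a_0 = -1, and 0^2 − 0 − 1 = -1.
Assume a_r = r^2 − r − 1.
Then a_{r+1} = a_r + (2r) = (r^2 − r − 1) + (2r) = r^2 + r − 1,
and (r+1)^2 − (r+1) − 1 = r^2 + r − 1.
By induction, a_n = n^2 − n − 1 for all n ≥ 0.

a_n = n^2 − n − 1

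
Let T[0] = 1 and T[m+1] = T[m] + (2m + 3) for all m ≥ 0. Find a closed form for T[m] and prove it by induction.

Claim: T[m] = m^2 + 2m + 1.

Base case: T[0] = 1, and 0^2 + 2·0 + 1 = 1.
Assume T[r] = r^2 + 2r + 1.
Then T[r+1] = T[r] + (2r + 3) = (r^2 + 2r + 1) + (2r + 3) = r^2 + 4r + 4,
and (r+1)^2 + 2·(r+1) + 1 = r^2 + 4r + 4.
By induction, T[m] = m^2 + 2m + 1 for all m ≥ 0.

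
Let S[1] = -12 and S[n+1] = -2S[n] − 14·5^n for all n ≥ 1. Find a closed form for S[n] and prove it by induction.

Claim: S[n] = (-2)^n − 2·5^n.

Base case: S[1] = -12, and (-2)^1 − 2·5^1 = -2 − 10 = -12.
Assume S[m] = (-2)^m − 2·5^m for some m ≥ 1.
Then S[m+1] = -2S[m] − 14·5^m = -2·((-2)^m − 2·5^m) − 14·5^m = (-2)^{m+1} + 4·5^m − 14·5^m = (-2)^{m+1} − 10·5^m = (-2)^{m+1} − 2·5^{m+1}.
So the formula holds for m+1, and by induction S[n] = (-2)^n − 2·5^n for all n ≥ 1.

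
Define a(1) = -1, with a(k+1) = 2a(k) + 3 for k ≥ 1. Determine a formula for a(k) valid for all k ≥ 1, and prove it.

Claim: a(k) = 2^k − 3.

Base case: a(1) = -1, and 2^1 − 3 = 2 − 3 = -1.
Assume a(r) = 2^r − 3 for some r ≥ 1.
Then a(r+1) = 2a(r) + 3 = 2·(2^r − 3) + 3 = 2^{r+1} − 6 + 3 = 2^{r+1} − 3.
Hence a(k) = 2^k − 3 for every k ≥ 1, by induction.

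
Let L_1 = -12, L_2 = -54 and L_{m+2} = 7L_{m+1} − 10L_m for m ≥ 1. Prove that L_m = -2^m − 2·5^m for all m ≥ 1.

Base cases: L_1 = -12 and -2^1 − 2·5^1 = -12; L_2 = -54 and -2^2 − 2·5^2 = -54.
Assume L_j = -2^j − 2·5^j for all 1 ≤ j ≤ k, where k ≥ 2.
Then L_{k+1} = 7L_k − 10L_{k−1} = 7·(-2^k − 2·5^k) − 10·(-2^{k−1} − 2·5^{k−1}) = -(7·2 − 10)2^{k−1} − 2·(7·5 − 10)5^{k−1} = -4·2^{k−1} − 50·5^{k−1} = -2^{k+1} − 2·5^{k+1}.
By strong induction, L_m = -2^m − 2·5^m for all m ≥ 1.

L_m = -2^m − 2·5^m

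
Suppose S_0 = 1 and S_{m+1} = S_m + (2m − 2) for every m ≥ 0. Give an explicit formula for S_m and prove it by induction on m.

Claim: S_m = m^2 − 3m + 1.

Base case: S_0 = 1, and 0^2 − 3·0 + 1 = 1.
Assume S_r = r^2 − 3r + 1.
Then S_{r+1} = S_r + (2r − 2) = (r^2 − 3r + 1) + (2r − 2) = r^2 − r − 1,
and (r+1)^2 − 3·(r+1) + 1 = r^2 − r − 1.
This completes the inductive step, so S_m = m^2 − 3m + 1 for all m ≥ 0.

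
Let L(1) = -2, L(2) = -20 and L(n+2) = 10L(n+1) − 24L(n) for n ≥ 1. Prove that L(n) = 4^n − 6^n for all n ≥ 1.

Base cases: L(1) = -2 and 4^1 − 6^1 = -2; L(2) = -20 and 4^2 − 6^2 = -20.
Assume L(i) = 4^i − 6^i for all 1 ≤ i ≤ j, where j ≥ 2.
Then L(j+1) = 10L(j) − 24L(j−1) = 10·(4^j − 6^j) − 24·(4^{j−1} − 6^{j−1}) = (10·4 − 24)4^{j−1} − (10·6 − 24)6^{j−1} = 16·4^{j−1} − 36·6^{j−1} = 4^{j+1} − 6^{j+1}.
By strong induction, L(n) = 4^n − 6^n for all n ≥ 1.

L(n) = 4^n − 6^n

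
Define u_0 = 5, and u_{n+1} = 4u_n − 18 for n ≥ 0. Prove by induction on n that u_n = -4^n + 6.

Base case: u_0 = 5, and -4^0 + 6 = -1 + 6 = 5.
Assume u_k = -4^k + 6 for some k ≥ 0.
Then u_{k+1} = 4u_k − 18 = 4·(-4^k + 6) − 18 = -4^{k+1} + 24 − 18 = -4^{k+1} + 6.
By induction, u_n = -4^n + 6 for all n ≥ 0.

u_n = -4^n + 6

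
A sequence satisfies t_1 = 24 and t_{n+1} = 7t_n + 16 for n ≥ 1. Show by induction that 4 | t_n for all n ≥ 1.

Base case: t_1 = 24 = 4·6, so 4 | t_1.
Assume 4 | t_k, so t_k = 4s for some integer s.
Then t_{k+1} = 7t_k + 16 = 7·(4s) + 16 = 4(7s + 4), so 4 | t_{k+1}.
This completes the inductive step, so 4 | t_n for all n ≥ 1.

4 | t_n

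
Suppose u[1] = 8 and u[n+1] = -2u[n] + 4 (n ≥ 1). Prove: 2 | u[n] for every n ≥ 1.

Base case: u[1] = 8 = 2·4, so 2 | u[1].
Assume 2 | u[k], so u[k] = 2t for some integer t.
Then u[k+1] = -2u[k] + 4 = -2·(2t) + 4 = 2(-2t + 2), so 2 | u[k+1].
This completes the inductive step, so 2 | u[n] for all n ≥ 1.

2 | u[n]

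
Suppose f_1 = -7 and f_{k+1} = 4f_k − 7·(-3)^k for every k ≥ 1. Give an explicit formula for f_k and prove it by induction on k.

Claim: f_k = -4^k + (-3)^k.

Base case: f_1 = -7, and -4^1 + (-3)^1 = -4 − 3 = -7.
Assume f_j = -4^j + (-3)^j for some j ≥ 1.
Then f_{j+1} = 4f_j − 7·(-3)^j = 4·(-4^j + (-3)^j) − 7·(-3)^j = -4^{j+1} + 4·(-3)^j − 7·(-3)^j = -4^{j+1} − 3·(-3)^j = -4^{j+1} + (-3)^{j+1}.
So the formula holds for j+1, and by induction f_k = -4^k + (-3)^k for all k ≥ 1.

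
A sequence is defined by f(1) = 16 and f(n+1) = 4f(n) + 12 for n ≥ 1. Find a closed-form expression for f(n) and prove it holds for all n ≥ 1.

Claim: f(n) = 5·4^n − 4.

Base case: f(1) = 16, and 5·4^1 − 4 = 20 − 4 = 16.
Assume f(k) = 5·4^k − 4 for some k ≥ 1.
Then f(k+1) = 4f(k) + 12 = 4·(5·4^k − 4) + 12 = 20·4^k − 16 + 12 = 5·4^{k+1} − 4.
This completes the inductive step, so f(n) = 5·4^n − 4 for all n ≥ 1.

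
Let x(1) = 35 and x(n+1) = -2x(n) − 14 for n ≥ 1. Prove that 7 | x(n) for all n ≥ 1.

Base case: x(1) = 35 = 7·5, so 7 | x(1).
Assume 7 | x(k), so x(k) = 7t for some integer t.
Then x(k+1) = -2x(k) − 14 = -2·(7t) − 14 = 7(-2t − 2), so 7 | x(k+1).
So the property holds for k+1, and by induction 7 | x(n) for all n ≥ 1.

7 | x(n)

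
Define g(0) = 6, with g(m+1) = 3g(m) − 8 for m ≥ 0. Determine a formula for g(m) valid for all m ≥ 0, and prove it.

Claim: g(m) = 2·3^m + 4.

Base case: g(0) = 6, and 2·3^0 + 4 = 2 + 4 = 6.
Assume g(j) = 2·3^j + 4 for some j ≥ 0.
Then g(j+1) = 3g(j) − 8 = 3·(2·3^j + 4) − 8 = 6·3^j + 12 − 8 = 2·3^{j+1} + 4.
So the formula holds for j+1, and by induction g(m) = 2·3^m + 4 for all m ≥ 0.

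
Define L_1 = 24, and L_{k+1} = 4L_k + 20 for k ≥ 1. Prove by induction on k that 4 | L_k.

Base case: L_1 = 24 = 4·6, so 4 | L_1.
Assume 4 | L_m, so L_m = 4t for some integer t.
Then L_{m+1} = 4L_m + 20 = 4·(4t) + 20 = 4(4t + 5), so 4 | L_{m+1}.
This completes the inductive step, so 4 | L_k for all k ≥ 1.

4 | L_k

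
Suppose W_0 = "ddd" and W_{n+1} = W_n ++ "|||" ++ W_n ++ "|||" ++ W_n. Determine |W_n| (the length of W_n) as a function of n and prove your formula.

Claim: |W_n| = 6·3^n − 3.

Base case: |W_0| = 3, and 6·3^0 − 3 = 3.
Assume |W_m| = 6·3^m − 3.
Then |W_{m+1}| = 3|W_m| + 6 = 3(6·3^m − 3) + 6 = 6·3^{m+1} − 9 + 6 = 6·3^{m+1} − 3.
This completes the inductive step, so |W_n| = 6·3^n − 3 for all n ≥ 0.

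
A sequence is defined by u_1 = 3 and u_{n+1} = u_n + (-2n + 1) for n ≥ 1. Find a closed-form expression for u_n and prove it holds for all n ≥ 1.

Claim: u_n = -n^2 + 2n + 2.

Base case: u_1 = 3, and -1^2 + 2·1 + 2 = 3.
Assume u_m = -m^2 + 2m + 2.
Then u_{m+1} = u_m + (-2m + 1) = (-m^2 + 2m + 2) + (-2m + 1) = -m^2 + 3,
and -(m+1)^2 + 2·(m+1) + 2 = -m^2 + 3.
By induction, u_n = -n^2 + 2n + 2 for all n ≥ 1.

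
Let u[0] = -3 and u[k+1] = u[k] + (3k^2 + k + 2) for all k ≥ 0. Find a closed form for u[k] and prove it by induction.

Claim: u[k] = k^3 − k^2 + 2k − 3.

Base case: u[0] = -3, and 0^3 − 0^2 + 2·0 − 3 = -3.
Assume u[j] = j^3 − j^2 + 2j − 3.
Then u[j+1] = u[j] + (3j^2 + j + 2) = (j^3 − j^2 + 2j − 3) + (3j^2 + j + 2) = j^3 + 2j^2 + 3j − 1,
and (j+1)^3 − (j+1)^2 + 2·(j+1) − 3 = j^3 + 2j^2 + 3j − 1.
By induction, u[k] = k^3 − k^2 + 2k − 3 for all k ≥ 0.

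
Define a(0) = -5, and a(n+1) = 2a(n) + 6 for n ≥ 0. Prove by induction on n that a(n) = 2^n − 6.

Base case: a(0) = -5, and 2^0 − 6 = 1 − 6 = -5.
Assume a(r) = 2^r − 6 for some r ≥ 0.
Then a(r+1) = 2a(r) + 6 = 2·(2^r − 6) + 6 = 2^{r+1} − 12 + 6 = 2^{r+1} − 6.
By induction, a(n) = 2^n − 6 for all n ≥ 0.

a(n) = 2^n − 6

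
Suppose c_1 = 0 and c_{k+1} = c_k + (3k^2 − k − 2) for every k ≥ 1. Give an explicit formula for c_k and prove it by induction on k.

Claim: c_k = k^3 − 2k^2 − k + 2.

Base case: c_1 = 0, and 1^3 − 2·1^2 − 1 + 2 = 0.
Assume c_m = m^3 − 2m^2 − m + 2.
Then c_{m+1} = c_m + (3m^2 − m − 2) = (m^3 − 2m^2 − m + 2) + (3m^2 − m − 2) = m^3 + m^2 − 2m,
and (m+1)^3 − 2·(m+1)^2 − (m+1) + 2 = m^3 + m^2 − 2m.
This completes the inductive step, so c_k = k^3 − 2k^2 − k + 2 for all k ≥ 1.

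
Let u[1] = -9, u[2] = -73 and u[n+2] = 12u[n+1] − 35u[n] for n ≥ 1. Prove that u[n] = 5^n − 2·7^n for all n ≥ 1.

Base cases: u[1] = -9 and 5^1 − 2·7^1 = -9; u[2] = -73 and 5^2 − 2·7^2 = -73.
Assume u[j] = 5^j − 2·7^j for all 1 ≤ j ≤ k, where k ≥ 2.
Then u[k+1] = 12u[k] − 35u[k−1] = 12·(5^k − 2·7^k) − 35·(5^{k−1} − 2·7^{k−1}) = (12·5 − 35)5^{k−1} − 2·(12·7 − 35)7^{k−1} = 25·5^{k−1} − 98·7^{k−1} = 5^{k+1} − 2·7^{k+1}.
Hence u[n] = 5^n − 2·7^n for every n ≥ 1, by strong induction.

u[n] = 5^n − 2·7^n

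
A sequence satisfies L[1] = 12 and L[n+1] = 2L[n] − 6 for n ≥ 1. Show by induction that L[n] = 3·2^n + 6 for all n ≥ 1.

Base case: L[1] = 12, and 3·2^1 + 6 = 6 + 6 = 12.
Assume L[k] = 3·2^k + 6 for some k ≥ 1.
Then L[k+1] = 2L[k] − 6 = 2·(3·2^k + 6) − 6 = 6·2^k + 12 − 6 = 3·2^{k+1} + 6.
This completes the inductive step, so L[n] = 3·2^n + 6 for all n ≥ 1.

L[n] = 3·2^n + 6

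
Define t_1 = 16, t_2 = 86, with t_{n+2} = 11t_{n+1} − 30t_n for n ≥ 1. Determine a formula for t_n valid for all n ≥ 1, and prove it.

Claim: t_n = 6^n + 2·5^n.

Base cases: t_1 = 16 and 6^1 + 2·5^1 = 16; t_2 = 86 and 6^2 + 2·5^2 = 86.
Assume t_j = 6^j + 2·5^j for all 1 ≤ j ≤ r, where r ≥ 2.
Then t_{r+1} = 11t_r − 30t_{r−1} = 11·(6^r + 2·5^r) − 30·(6^{r−1} + 2·5^{r−1}) = (11·6 − 30)6^{r−1} + 2·(11·5 − 30)5^{r−1} = 36·6^{r−1} + 50·5^{r−1} = 6^{r+1} + 2·5^{r+1}.
This completes the inductive step, so t_n = 6^n + 2·5^n for all n ≥ 1.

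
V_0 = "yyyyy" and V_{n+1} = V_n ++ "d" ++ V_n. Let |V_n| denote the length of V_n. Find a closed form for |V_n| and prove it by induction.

Claim: |V_n| = 6·2^n − 1.

Base case: |V_0| = 5, and 6·2^0 − 1 = 5.
Assume |V_j| = 6·2^j − 1.
Then |V_{j+1}| = |V_j| + 1 + |V_j| = 2|V_j| + 1 = 2(6·2^j − 1) + 1 = 6·2^{j+1} − 2 + 1 = 6·2^{j+1} − 1.
By induction, |V_n| = 6·2^n − 1 for all n ≥ 0.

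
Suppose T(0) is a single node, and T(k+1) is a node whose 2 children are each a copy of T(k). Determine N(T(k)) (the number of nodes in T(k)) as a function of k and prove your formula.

Claim: N(T(k)) = 2^{k+1} − 1.

Base case: N(T(0)) = 1, and 2^{0+1} − 1 = 1.
Assume N(T(m)) = 2^{m+1} − 1.
Then N(T(m+1)) = 1 + 2N(T(m)) = 1 + 2(2^{m+1} − 1) = 2^{m+2} − 2 + 1 = 2^{m+2} − 1.
By induction, N(T(k)) = 2^{k+1} − 1 for all k ≥ 0.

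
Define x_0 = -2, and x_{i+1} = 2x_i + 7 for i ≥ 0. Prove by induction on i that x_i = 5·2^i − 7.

Base case: x_0 = -2, and 5·2^0 − 7 = 5 − 7 = -2.
Assume x_j = 5·2^j − 7 for some j ≥ 0.
Then x_{j+1} = 2x_j + 7 = 2·(5·2^j − 7) + 7 = 10·2^j − 14 + 7 = 5·2^{j+1} − 7.
By induction, x_i = 5·2^i − 7 for all i ≥ 0.

x_i = 5·2^i − 7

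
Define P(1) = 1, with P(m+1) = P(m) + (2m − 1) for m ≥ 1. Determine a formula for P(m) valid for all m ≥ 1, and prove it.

Claim: P(m) = m^2 − 2m + 2.

Base case: P(1) = 1, and 1^2 − 2·1 + 2 = 1.
Assume P(k) = k^2 − 2k + 2.
Then P(k+1) = P(k) + (2k − 1) = (k^2 − 2k + 2) + (2k − 1) = k^2 + 1,
and (k+1)^2 − 2·(k+1) + 2 = k^2 + 1.
By induction, P(m) = m^2 − 2m + 2 for all m ≥ 1.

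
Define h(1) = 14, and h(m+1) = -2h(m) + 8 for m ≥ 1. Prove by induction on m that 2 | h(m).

Base case: h(1) = 14 = 2·7, so 2 | h(1).
Assume 2 | h(r), so h(r) = 2t for some integer t.
Then h(r+1) = -2h(r) + 8 = -2·(2t) + 8 = 2(-2t + 4), so 2 | h(r+1).
So the property holds for r+1, and by induction 2 | h(m) for all m ≥ 1.

2 | h(m)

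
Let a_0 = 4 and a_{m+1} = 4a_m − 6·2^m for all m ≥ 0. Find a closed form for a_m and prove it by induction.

Claim: a_m = 4^m + 3·2^m.

Base case: a_0 = 4, and 4^0 + 3·2^0 = 1 + 3 = 4.
Assume a_r = 4^r + 3·2^r for some r ≥ 0.
Then a_{r+1} = 4a_r − 6·2^r = 4·(4^r + 3·2^r) − 6·2^r = 4^{r+1} + 12·2^r − 6·2^r = 4^{r+1} + 6·2^r = 4^{r+1} + 3·2^{r+1}.
By induction, a_m = 4^m + 3·2^m for all m ≥ 0.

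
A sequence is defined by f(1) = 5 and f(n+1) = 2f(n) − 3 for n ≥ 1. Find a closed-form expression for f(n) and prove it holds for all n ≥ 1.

Claim: f(n) = 2^n + 3.

Base case: f(1) = 5, and 2^1 + 3 = 2 + 3 = 5.
Assume f(r) = 2^r + 3 for some r ≥ 1.
Then f(r+1) = 2f(r) − 3 = 2·(2^r + 3) − 3 = 2^{r+1} + 6 − 3 = 2^{r+1} + 3.
So the formula holds for r+1, and by induction f(n) = 2^n + 3 for all n ≥ 1.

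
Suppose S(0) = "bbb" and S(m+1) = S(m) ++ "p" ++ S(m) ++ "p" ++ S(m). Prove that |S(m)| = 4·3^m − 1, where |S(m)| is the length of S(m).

Base case: |S(0)| = 3, and 4·3^0 − 1 = 3.
Assume |S(k)| = 4·3^k − 1.
Then |S(k+1)| = 3|S(k)| + 2 = 3(4·3^k − 1) + 2 = 4·3^{k+1} − 3 + 2 = 4·3^{k+1} − 1.
By induction, |S(m)| = 4·3^m − 1 for all m ≥ 0.

|S(m)| = 4·3^m − 1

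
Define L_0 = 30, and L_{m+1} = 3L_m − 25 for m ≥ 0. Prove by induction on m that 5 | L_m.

Base case: L_0 = 30 = 5·6, so 5 | L_0.
Assume 5 | L_j, so L_j = 5t for some integer t.
Then L_{j+1} = 3L_j − 25 = 3·(5t) − 25 = 5(3t − 5), so 5 | L_{j+1}.
So the property holds for j+1, and by induction 5 | L_m for all m ≥ 0.

5 | L_m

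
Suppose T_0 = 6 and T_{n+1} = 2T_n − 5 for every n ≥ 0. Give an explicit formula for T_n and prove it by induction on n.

Claim: T_n = 2^n + 5.

Base case: T_0 = 6, and 2^0 + 5 = 1 + 5 = 6.
Assume T_r = 2^r + 5 for some r ≥ 0.
Then T_{r+1} = 2T_r − 5 = 2·(2^r + 5) − 5 = 2^{r+1} + 10 − 5 = 2^{r+1} + 5.
So the formula holds for r+1, and by induction T_n = 2^n + 5 for all n ≥ 0.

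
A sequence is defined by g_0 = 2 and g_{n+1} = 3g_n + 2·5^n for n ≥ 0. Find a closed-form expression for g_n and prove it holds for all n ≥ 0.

Claim: g_n = 3^n + 5^n.

Base case: g_0 = 2, and 3^0 + 5^0 = 1 + 1 = 2.
Assume g_r = 3^r + 5^r for some r ≥ 0.
Then g_{r+1} = 3g_r + 2·5^r = 3·(3^r + 5^r) + 2·5^r = 3^{r+1} + 3·5^r + 2·5^r = 3^{r+1} + 5·5^r = 3^{r+1} + 5^{r+1}.
So the formula holds for r+1, and by induction g_n = 3^n + 5^n for all n ≥ 0.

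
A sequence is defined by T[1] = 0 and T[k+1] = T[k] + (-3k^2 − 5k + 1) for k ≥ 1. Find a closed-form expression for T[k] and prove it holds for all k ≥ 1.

Claim: T[k] = -k^3 − k^2 + 3k − 1.

Base case: T[1] = 0, and -1^3 − 1^2 + 3·1 − 1 = 0.
Assume T[r] = -r^3 − r^2 + 3r − 1.
Then T[r+1] = T[r] + (-3r^2 − 5r + 1) = (-r^3 − r^2 + 3r − 1) + (-3r^2 − 5r + 1) = -r^3 − 4r^2 − 2r,
and -(r+1)^3 − (r+1)^2 + 3·(r+1) − 1 = -r^3 − 4r^2 − 2r.
This completes the inductive step, so T[k] = -k^3 − k^2 + 3k − 1 for all k ≥ 1.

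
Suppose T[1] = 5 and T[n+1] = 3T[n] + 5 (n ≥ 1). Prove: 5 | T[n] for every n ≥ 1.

Base case: T[1] = 5 = 5·1, so 5 | T[1].
Assume 5 | T[k], so T[k] = 5t for some integer t.
Then T[k+1] = 3T[k] + 5 = 3·(5t) + 5 = 5(3t + 1), so 5 | T[k+1].
This completes the inductive step, so 5 | T[n] for all n ≥ 1.

5 | T[n]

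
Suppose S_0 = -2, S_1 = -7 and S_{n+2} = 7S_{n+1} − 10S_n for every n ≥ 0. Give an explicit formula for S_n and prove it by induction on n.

Claim: S_n = -2^n − 5^n.

Base cases: S_0 = -2 and -2^0 − 5^0 = -2; S_1 = -7 and -2^1 − 5^1 = -7.
Assume S_i = -2^i − 5^i for all 0 ≤ i ≤ j, where j ≥ 1.
Then S_{j+1} = 7S_j − 10S_{j−1} = 7·(-2^j − 5^j) − 10·(-2^{j−1} − 5^{j−1}) = -(7·2 − 10)2^{j−1} − (7·5 − 10)5^{j−1} = -4·2^{j−1} − 25·5^{j−1} = -2^{j+1} − 5^{j+1}.
So the formula holds for j+1, and by strong induction S_n = -2^n − 5^n for all n ≥ 0.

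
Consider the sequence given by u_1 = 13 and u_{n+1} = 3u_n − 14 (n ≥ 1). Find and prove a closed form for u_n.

Claim: u_n = 2·3^n + 7.

Base case: u_1 = 13, and 2·3^1 + 7 = 6 + 7 = 13.
Assume u_m = 2·3^m + 7 for some m ≥ 1.
Then u_{m+1} = 3u_m − 14 = 3·(2·3^m + 7) − 14 = 6·3^m + 21 − 14 = 2·3^{m+1} + 7.
By induction, u_n = 2·3^n + 7 for all n ≥ 1.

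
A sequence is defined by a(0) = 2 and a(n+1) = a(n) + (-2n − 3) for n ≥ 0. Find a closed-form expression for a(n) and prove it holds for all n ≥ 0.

Claim: a(n) = -n^2 − 2n + 2.

Base case: a(0) = 2, and -0^2 − 2·0 + 2 = 2.
Assume a(m) = -m^2 − 2m + 2.
Then a(m+1) = a(m) + (-2m − 3) = (-m^2 − 2m + 2) + (-2m − 3) = -m^2 − 4m − 1,
and -(m+1)^2 − 2·(m+1) + 2 = -m^2 − 4m − 1.
By induction, a(n) = -n^2 − 2n + 2 for all n ≥ 0.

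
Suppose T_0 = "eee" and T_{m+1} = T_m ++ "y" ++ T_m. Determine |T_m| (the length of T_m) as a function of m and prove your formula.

Claim: |T_m| = 2^{m+2} − 1.

Base case: |T_0| = 3, and 2^{0+2} − 1 = 3.
Assume |T_k| = 2^{k+2} − 1.
Then |T_{k+1}| = |T_k| + 1 + |T_k| = 2|T_k| + 1 = 2(2^{k+2} − 1) + 1 = 2^{k+3} − 2 + 1 = 2^{k+3} − 1.
By induction, |T_m| = 2^{m+2} − 1 for all m ≥ 0.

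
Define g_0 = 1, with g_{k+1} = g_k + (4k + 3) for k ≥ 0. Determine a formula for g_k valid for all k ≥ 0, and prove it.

Claim: g_k = 2k^2 + k + 1.

Base case: g_0 = 1, and 2·0^2 + 0 + 1 = 1.
Assume g_j = 2j^2 + j + 1.
Then g_{j+1} = g_j + (4j + 3) = (2j^2 + j + 1) + (4j + 3) = 2j^2 + 5j + 4,
and 2·(j+1)^2 + (j+1) + 1 = 2j^2 + 5j + 4.
Hence g_k = 2k^2 + k + 1 for every k ≥ 0, by induction.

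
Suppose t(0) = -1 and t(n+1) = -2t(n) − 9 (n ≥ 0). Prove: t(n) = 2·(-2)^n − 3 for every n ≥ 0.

Base case: t(0) = -1, and 2·(-2)^0 − 3 = 2 − 3 = -1.
Assume t(k) = 2·(-2)^k − 3 for some k ≥ 0.
Then t(k+1) = -2t(k) − 9 = -2·(2·(-2)^k − 3) − 9 = -4·(-2)^k + 6 − 9 = 2·(-2)^{k+1} − 3.
Hence t(n) = 2·(-2)^n − 3 for every n ≥ 0, by induction.

t(n) = 2·(-2)^n − 3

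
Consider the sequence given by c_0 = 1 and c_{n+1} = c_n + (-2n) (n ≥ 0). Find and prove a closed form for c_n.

Claim: c_n = -n^2 + n + 1.

Base case: c_0 = 1, and -0^2 + 0 + 1 = 1.
Assume c_j = -j^2 + j + 1.
Then c_{j+1} = c_j + (-2j) = (-j^2 + j + 1) + (-2j) = -j^2 − j + 1,
and -(j+1)^2 + (j+1) + 1 = -j^2 − j + 1.
By induction, c_n = -n^2 + n + 1 for all n ≥ 0.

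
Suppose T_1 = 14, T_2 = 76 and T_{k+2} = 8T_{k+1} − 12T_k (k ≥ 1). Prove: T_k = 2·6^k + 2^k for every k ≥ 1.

Base cases: T_1 = 14 and 2·6^1 + 2^1 = 14; T_2 = 76 and 2·6^2 + 2^2 = 76.
Assume T_j = 2·6^j + 2^j for all 1 ≤ j ≤ m, where m ≥ 2.
Then T_{m+1} = 8T_m − 12T_{m−1} = 8·(2·6^m + 2^m) − 12·(2·6^{m−1} + 2^{m−1}) = 2·(8·6 − 12)6^{m−1} + (8·2 − 12)2^{m−1} = 72·6^{m−1} + 4·2^{m−1} = 2·6^{m+1} + 2^{m+1}.
This completes the inductive step, so T_k = 2·6^k + 2^k for all k ≥ 1.

T_k = 2·6^k + 2^k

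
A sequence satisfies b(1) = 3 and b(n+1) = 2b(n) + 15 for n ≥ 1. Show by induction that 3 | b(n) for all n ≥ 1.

Base case: b(1) = 3 = 3·1, so 3 | b(1).
Assume 3 | b(k), so b(k) = 3t for some integer t.
Then b(k+1) = 2b(k) + 15 = 2·(3t) + 15 = 3(2t + 5), so 3 | b(k+1).
This completes the inductive step, so 3 | b(n) for all n ≥ 1.

3 | b(n)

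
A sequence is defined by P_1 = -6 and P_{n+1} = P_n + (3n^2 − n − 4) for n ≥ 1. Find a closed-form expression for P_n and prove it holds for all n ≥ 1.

Claim: P_n = n^3 − 2n^2 − 3n − 2.

Base case: P_1 = -6, and 1^3 − 2·1^2 − 3·1 − 2 = -6.
Assume P_r = r^3 − 2r^2 − 3r − 2.
Then P_{r+1} = P_r + (3r^2 − r − 4) = (r^3 − 2r^2 − 3r − 2) + (3r^2 − r − 4) = r^3 + r^2 − 4r − 6,
and (r+1)^3 − 2·(r+1)^2 − 3·(r+1) − 2 = r^3 + r^2 − 4r − 6.
Hence P_n = n^3 − 2n^2 − 3n − 2 for every n ≥ 1, by induction.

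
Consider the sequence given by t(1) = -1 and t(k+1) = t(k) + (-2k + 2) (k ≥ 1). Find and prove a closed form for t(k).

Claim: t(k) = -k^2 + 3k − 3.

Base case: t(1) = -1, and -1^2 + 3·1 − 3 = -1.
Assume t(r) = -r^2 + 3r − 3.
Then t(r+1) = t(r) + (-2r + 2) = (-r^2 + 3r − 3) + (-2r + 2) = -r^2 + r − 1,
and -(r+1)^2 + 3·(r+1) − 3 = -r^2 + r − 1.
By induction, t(k) = -k^2 + 3k − 3 for all k ≥ 1.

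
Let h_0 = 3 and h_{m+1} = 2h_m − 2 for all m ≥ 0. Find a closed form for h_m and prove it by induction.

Claim: h_m = 2^m + 2.

Base case: h_0 = 3, and 2^0 + 2 = 1 + 2 = 3.
Assume h_k = 2^k + 2 for some k ≥ 0.
Then h_{k+1} = 2h_k − 2 = 2·(2^k + 2) − 2 = 2^{k+1} + 4 − 2 = 2^{k+1} + 2.
Hence h_m = 2^m + 2 for every m ≥ 0, by induction.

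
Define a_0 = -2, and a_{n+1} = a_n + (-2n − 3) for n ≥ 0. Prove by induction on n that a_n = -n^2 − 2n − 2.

Base case: a_0 = -2, and -0^2 − 2·0 − 2 = -2.
Assume a_r = -r^2 − 2r − 2.
Then a_{r+1} = a_r + (-2r − 3) = (-r^2 − 2r − 2) + (-2r − 3) = -r^2 − 4r − 5,
and -(r+1)^2 − 2·(r+1) − 2 = -r^2 − 4r − 5.
By induction, a_n = -n^2 − 2n − 2 for all n ≥ 0.

a_n = -n^2 − 2n − 2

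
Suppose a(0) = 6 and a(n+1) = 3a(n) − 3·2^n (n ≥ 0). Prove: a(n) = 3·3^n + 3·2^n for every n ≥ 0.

Base case: a(0) = 6, and 3·3^0 + 3·2^0 = 3 + 3 = 6.
Assume a(m) = 3·3^m + 3·2^m for some m ≥ 0.
Then a(m+1) = 3a(m) − 3·2^m = 3·(3·3^m + 3·2^m) − 3·2^m = 3·3^{m+1} + 9·2^m − 3·2^m = 3·3^{m+1} + 6·2^m = 3·3^{m+1} + 3·2^{m+1}.
So the formula holds for m+1, and by induction a(n) = 3·3^n + 3·2^n for all n ≥ 0.

a(n) = 3·3^n + 3·2^n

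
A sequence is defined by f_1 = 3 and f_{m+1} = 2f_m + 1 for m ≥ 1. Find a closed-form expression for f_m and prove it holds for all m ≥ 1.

Claim: f_m = 2^{m+1} − 1.

Base case: f_1 = 3, and 2^{1+1} − 1 = 4 − 1 = 3.
Assume f_r = 2^{r+1} − 1 for some r ≥ 1.
Then f_{r+1} = 2f_r + 1 = 2·(2^{r+1} − 1) + 1 = 2^{r+2} − 2 + 1 = 2^{r+2} − 1.
Hence f_m = 2^{m+1} − 1 for every m ≥ 1, by induction.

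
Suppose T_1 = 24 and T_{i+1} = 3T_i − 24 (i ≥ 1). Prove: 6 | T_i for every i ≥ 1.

Base case: T_1 = 24 = 6·4, so 6 | T_1.
Assume 6 | T_k, so T_k = 6t for some integer t.
Then T_{k+1} = 3T_k − 24 = 3·(6t) − 24 = 6(3t − 4), so 6 | T_{k+1}.
So the property holds for k+1, and by induction 6 | T_i for all i ≥ 1.

6 | T_i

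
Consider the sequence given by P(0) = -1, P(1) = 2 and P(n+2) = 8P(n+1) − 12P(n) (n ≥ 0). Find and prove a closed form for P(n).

Claim: P(n) = 6^n − 2·2^n.

Base cases: P(0) = -1 and 6^0 − 2·2^0 = -1; P(1) = 2 and 6^1 − 2·2^1 = 2.
Assume P(j) = 6^j − 2·2^j for all 0 ≤ j ≤ r, where r ≥ 1.
Then P(r+1) = 8P(r) − 12P(r−1) = 8·(6^r − 2·2^r) − 12·(6^{r−1} − 2·2^{r−1}) = (8·6 − 12)6^{r−1} − 2·(8·2 − 12)2^{r−1} = 36·6^{r−1} − 8·2^{r−1} = 6^{r+1} − 2·2^{r+1}.
So the formula holds for r+1, and by strong induction P(n) = 6^n − 2·2^n for all n ≥ 0.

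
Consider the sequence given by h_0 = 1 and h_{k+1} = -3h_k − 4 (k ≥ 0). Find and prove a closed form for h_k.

Claim: h_k = 2·(-3)^k − 1.

Base case: h_0 = 1, and 2·(-3)^0 − 1 = 2 − 1 = 1.
Assume h_r = 2·(-3)^r − 1 for some r ≥ 0.
Then h_{r+1} = -3h_r − 4 = -3·(2·(-3)^r − 1) − 4 = -6·(-3)^r + 3 − 4 = 2·(-3)^{r+1} − 1.
By induction, h_k = 2·(-3)^k − 1 for all k ≥ 0.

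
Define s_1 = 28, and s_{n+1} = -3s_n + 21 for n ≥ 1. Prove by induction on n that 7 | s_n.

Base case: s_1 = 28 = 7·4, so 7 | s_1.
Assume 7 | s_m, so s_m = 7t for some integer t.
Then s_{m+1} = -3s_m + 21 = -3·(7t) + 21 = 7(-3t + 3), so 7 | s_{m+1}.
This completes the inductive step, so 7 | s_n for all n ≥ 1.

7 | s_n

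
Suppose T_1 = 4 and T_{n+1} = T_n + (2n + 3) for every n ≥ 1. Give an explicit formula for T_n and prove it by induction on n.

Claim: T_n = n^2 + 2n + 1.

Base case: T_1 = 4, and 1^2 + 2·1 + 1 = 4.
Assume T_k = k^2 + 2k + 1.
Then T_{k+1} = T_k + (2k + 3) = (k^2 + 2k + 1) + (2k + 3) = k^2 + 4k + 4,
and (k+1)^2 + 2·(k+1) + 1 = k^2 + 4k + 4.
By induction, T_n = n^2 + 2n + 1 for all n ≥ 1.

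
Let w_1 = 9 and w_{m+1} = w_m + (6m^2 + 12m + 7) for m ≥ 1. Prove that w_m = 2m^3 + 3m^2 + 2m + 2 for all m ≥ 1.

Base case: w_1 = 9, and 2·1^3 + 3·1^2 + 2·1 + 2 = 9.
Assume w_r = 2r^3 + 3r^2 + 2r + 2.
Then w_{r+1} = w_r + (6r^2 + 12r + 7) = (2r^3 + 3r^2 + 2r + 2) + (6r^2 + 12r + 7) = 2r^3 + 9r^2 + 14r + 9,
and 2·(r+1)^3 + 3·(r+1)^2 + 2·(r+1) + 2 = 2r^3 + 9r^2 + 14r + 9.
By induction, w_m = 2m^3 + 3m^2 + 2m + 2 for all m ≥ 1.

w_m = 2m^3 + 3m^2 + 2m + 2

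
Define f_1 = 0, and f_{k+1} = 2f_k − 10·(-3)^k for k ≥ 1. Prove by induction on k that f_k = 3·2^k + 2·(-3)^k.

Base case: f_1 = 0, and 3·2^1 + 2·(-3)^1 = 6 − 6 = 0.
Assume f_j = 3·2^j + 2·(-3)^j for some j ≥ 1.
Then f_{j+1} = 2f_j − 10·(-3)^j = 2·(3·2^j + 2·(-3)^j) − 10·(-3)^j = 3·2^{j+1} + 4·(-3)^j − 10·(-3)^j = 3·2^{j+1} − 6·(-3)^j = 3·2^{j+1} + 2·(-3)^{j+1}.
Hence f_k = 3·2^k + 2·(-3)^k for every k ≥ 1, by induction.

f_k = 3·2^k + 2·(-3)^k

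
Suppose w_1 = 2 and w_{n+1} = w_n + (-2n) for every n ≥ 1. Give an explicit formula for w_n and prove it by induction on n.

Claim: w_n = -n^2 + n + 2.

Base case: w_1 = 2, and -1^2 + 1 + 2 = 2.
Assume w_r = -r^2 + r + 2.
Then w_{r+1} = w_r + (-2r) = (-r^2 + r + 2) + (-2r) = -r^2 − r + 2,
and -(r+1)^2 + (r+1) + 2 = -r^2 − r + 2.
This completes the inductive step, so w_n = -n^2 + n + 2 for all n ≥ 1.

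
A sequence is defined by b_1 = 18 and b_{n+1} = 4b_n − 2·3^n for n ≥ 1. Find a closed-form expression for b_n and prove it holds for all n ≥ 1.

Claim: b_n = 3·4^n + 2·3^n.

Base case: b_1 = 18, and 3·4^1 + 2·3^1 = 12 + 6 = 18.
Assume b_k = 3·4^k + 2·3^k for some k ≥ 1.
Then b_{k+1} = 4b_k − 2·3^k = 4·(3·4^k + 2·3^k) − 2·3^k = 3·4^{k+1} + 8·3^k − 2·3^k = 3·4^{k+1} + 6·3^k = 3·4^{k+1} + 2·3^{k+1}.
By induction, b_n = 3·4^n + 2·3^n for all n ≥ 1.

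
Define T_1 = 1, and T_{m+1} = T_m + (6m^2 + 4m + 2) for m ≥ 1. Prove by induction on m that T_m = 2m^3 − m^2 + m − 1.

Base case: T_1 = 1, and 2·1^3 − 1^2 + 1 − 1 = 1.
Assume T_k = 2k^3 − k^2 + k − 1.
Then T_{k+1} = T_k + (6k^2 + 4k + 2) = (2k^3 − k^2 + k − 1) + (6k^2 + 4k + 2) = 2k^3 + 5k^2 + 5k + 1,
and 2·(k+1)^3 − (k+1)^2 + (k+1) − 1 = 2k^3 + 5k^2 + 5k + 1.
By induction, T_m = 2m^3 − m^2 + m − 1 for all m ≥ 1.

T_m = 2m^3 − m^2 + m − 1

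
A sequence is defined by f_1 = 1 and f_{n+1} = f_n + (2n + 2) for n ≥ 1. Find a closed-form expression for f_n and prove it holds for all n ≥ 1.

Claim: f_n = n^2 + n − 1.

Base case: f_1 = 1, and 1^2 + 1 − 1 = 1.
Assume f_r = r^2 + r − 1.
Then f_{r+1} = f_r + (2r + 2) = (r^2 + r − 1) + (2r + 2) = r^2 + 3r + 1,
and (r+1)^2 + (r+1) − 1 = r^2 + 3r + 1.
Hence f_n = n^2 + n − 1 for every n ≥ 1, by induction.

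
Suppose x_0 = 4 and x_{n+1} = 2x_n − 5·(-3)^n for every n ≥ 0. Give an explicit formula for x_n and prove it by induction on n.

Claim: x_n = 3·2^n + (-3)^n.

Base case: x_0 = 4, and 3·2^0 + (-3)^0 = 3 + 1 = 4.
Assume x_r = 3·2^r + (-3)^r for some r ≥ 0.
Then x_{r+1} = 2x_r − 5·(-3)^r = 2·(3·2^r + (-3)^r) − 5·(-3)^r = 3·2^{r+1} + 2·(-3)^r − 5·(-3)^r = 3·2^{r+1} − 3·(-3)^r = 3·2^{r+1} + (-3)^{r+1}.
Hence x_n = 3·2^n + (-3)^n for every n ≥ 0, by induction.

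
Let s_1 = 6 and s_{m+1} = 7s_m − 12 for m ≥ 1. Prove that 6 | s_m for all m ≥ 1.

Base case: s_1 = 6 = 6·1, so 6 | s_1.
Assume 6 | s_k, so s_k = 6t for some integer t.
Then s_{k+1} = 7s_k − 12 = 7·(6t) − 12 = 6(7t − 2), so 6 | s_{k+1}.
By induction, 6 | s_m for all m ≥ 1.

6 | s_m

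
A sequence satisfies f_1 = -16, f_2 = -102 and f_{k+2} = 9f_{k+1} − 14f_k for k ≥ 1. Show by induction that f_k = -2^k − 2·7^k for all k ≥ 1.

Base cases: f_1 = -16 and -2^1 − 2·7^1 = -16; f_2 = -102 and -2^2 − 2·7^2 = -102.
Assume f_i = -2^i − 2·7^i for all 1 ≤ i ≤ j, where j ≥ 2.
Then f_{j+1} = 9f_j − 14f_{j−1} = 9·(-2^j − 2·7^j) − 14·(-2^{j−1} − 2·7^{j−1}) = -(9·2 − 14)2^{j−1} − 2·(9·7 − 14)7^{j−1} = -4·2^{j−1} − 98·7^{j−1} = -2^{j+1} − 2·7^{j+1}.
By strong induction, f_k = -2^k − 2·7^k for all k ≥ 1.

f_k = -2^k − 2·7^k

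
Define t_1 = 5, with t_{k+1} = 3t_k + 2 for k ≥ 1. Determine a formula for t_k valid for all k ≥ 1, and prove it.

Claim: t_k = 2·3^k − 1.

Base case: t_1 = 5, and 2·3^1 − 1 = 6 − 1 = 5.
Assume t_m = 2·3^m − 1 for some m ≥ 1.
Then t_{m+1} = 3t_m + 2 = 3·(2·3^m − 1) + 2 = 6·3^m − 3 + 2 = 2·3^{m+1} − 1.
So the formula holds for m+1, and by induction t_k = 2·3^k − 1 for all k ≥ 1.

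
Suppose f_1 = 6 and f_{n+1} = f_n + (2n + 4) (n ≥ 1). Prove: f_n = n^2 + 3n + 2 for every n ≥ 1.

Base case: f_1 = 6, and 1^2 + 3·1 + 2 = 6.
Assume f_k = k^2 + 3k + 2.
Then f_{k+1} = f_k + (2k + 4) = (k^2 + 3k + 2) + (2k + 4) = k^2 + 5k + 6,
and (k+1)^2 + 3·(k+1) + 2 = k^2 + 5k + 6.
Hence f_n = n^2 + 3n + 2 for every n ≥ 1, by induction.

f_n = n^2 + 3n + 2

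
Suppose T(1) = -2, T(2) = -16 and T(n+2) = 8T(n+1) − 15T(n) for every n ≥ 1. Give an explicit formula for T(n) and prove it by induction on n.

Claim: T(n) = -5^n + 3^n.

Base cases: T(1) = -2 and -5^1 + 3^1 = -2; T(2) = -16 and -5^2 + 3^2 = -16.
Assume T(i) = -5^i + 3^i for all 1 ≤ i ≤ j, where j ≥ 2.
Then T(j+1) = 8T(j) − 15T(j−1) = 8·(-5^j + 3^j) − 15·(-5^{j−1} + 3^{j−1}) = -(8·5 − 15)5^{j−1} + (8·3 − 15)3^{j−1} = -25·5^{j−1} + 9·3^{j−1} = -5^{j+1} + 3^{j+1}.
Hence T(n) = -5^n + 3^n for every n ≥ 1, by strong induction.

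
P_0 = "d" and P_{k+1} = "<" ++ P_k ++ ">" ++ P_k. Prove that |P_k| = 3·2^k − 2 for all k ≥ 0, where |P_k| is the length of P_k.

Base case: |P_0| = 1, and 3·2^0 − 2 = 1.
Assume |P_r| = 3·2^r − 2.
Then |P_{r+1}| = 1 + |P_r| + 1 + |P_r| = 2|P_r| + 2 = 2(3·2^r − 2) + 2 = 3·2^{r+1} − 4 + 2 = 3·2^{r+1} − 2.
So the formula holds for r+1, and by induction |P_k| = 3·2^k − 2 for all k ≥ 0.

|P_k| = 3·2^k − 2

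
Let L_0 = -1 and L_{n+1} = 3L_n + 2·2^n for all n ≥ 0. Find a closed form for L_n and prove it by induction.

Claim: L_n = 3^n − 2·2^n.

Base case: L_0 = -1, and 3^0 − 2·2^0 = 1 − 2 = -1.
Assume L_r = 3^r − 2·2^r for some r ≥ 0.
Then L_{r+1} = 3L_r + 2·2^r = 3·(3^r − 2·2^r) + 2·2^r = 3^{r+1} − 6·2^r + 2·2^r = 3^{r+1} − 4·2^r = 3^{r+1} − 2·2^{r+1}.
By induction, L_n = 3^n − 2·2^n for all n ≥ 0.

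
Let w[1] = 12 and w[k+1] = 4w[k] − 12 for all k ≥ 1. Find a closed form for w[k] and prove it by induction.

Claim: w[k] = 2·4^k + 4.

Base case: w[1] = 12, and 2·4^1 + 4 = 8 + 4 = 12.
Assume w[j] = 2·4^j + 4 for some j ≥ 1.
Then w[j+1] = 4w[j] − 12 = 4·(2·4^j + 4) − 12 = 8·4^j + 16 − 12 = 2·4^{j+1} + 4.
Hence w[k] = 2·4^k + 4 for every k ≥ 1, by induction.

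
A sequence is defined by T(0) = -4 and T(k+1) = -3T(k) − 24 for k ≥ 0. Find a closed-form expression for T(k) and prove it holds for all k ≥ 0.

Claim: T(k) = 2·(-3)^k − 6.

Base case: T(0) = -4, and 2·(-3)^0 − 6 = 2 − 6 = -4.
Assume T(m) = 2·(-3)^m − 6 for some m ≥ 0.
Then T(m+1) = -3T(m) − 24 = -3·(2·(-3)^m − 6) − 24 = -6·(-3)^m + 18 − 24 = 2·(-3)^{m+1} − 6.
This completes the inductive step, so T(k) = 2·(-3)^k − 6 for all k ≥ 0.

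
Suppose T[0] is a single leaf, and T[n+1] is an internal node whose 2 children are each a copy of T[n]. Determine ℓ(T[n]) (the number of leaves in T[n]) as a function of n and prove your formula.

Claim: ℓ(T[n]) = 2^n.

Base case: ℓ(T[0]) = 1, and 2^0 = 1.
Assume ℓ(T[k]) = 2^k.
Then ℓ(T[k+1]) = 2·ℓ(T[k]) = 2·2^k = 2^{k+1}.
This completes the inductive step, so ℓ(T[n]) = 2^n for all n ≥ 0.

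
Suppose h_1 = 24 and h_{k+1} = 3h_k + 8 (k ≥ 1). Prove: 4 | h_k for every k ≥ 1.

Base case: h_1 = 24 = 4·6, so 4 | h_1.
Assume 4 | h_j, so h_j = 4t for some integer t.
Then h_{j+1} = 3h_j + 8 = 3·(4t) + 8 = 4(3t + 2), so 4 | h_{j+1}.
This completes the inductive step, so 4 | h_k for all k ≥ 1.

4 | h_k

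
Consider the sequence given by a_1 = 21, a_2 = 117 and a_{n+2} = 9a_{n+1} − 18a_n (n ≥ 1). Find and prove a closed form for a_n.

Claim: a_n = 3·6^n + 3^n.

Base cases: a_1 = 21 and 3·6^1 + 3^1 = 21; a_2 = 117 and 3·6^2 + 3^2 = 117.
Assume a_j = 3·6^j + 3^j for all 1 ≤ j ≤ m, where m ≥ 2.
Then a_{m+1} = 9a_m − 18a_{m−1} = 9·(3·6^m + 3^m) − 18·(3·6^{m−1} + 3^{m−1}) = 3·(9·6 − 18)6^{m−1} + (9·3 − 18)3^{m−1} = 108·6^{m−1} + 9·3^{m−1} = 3·6^{m+1} + 3^{m+1}.
By strong induction, a_n = 3·6^n + 3^n for all n ≥ 1.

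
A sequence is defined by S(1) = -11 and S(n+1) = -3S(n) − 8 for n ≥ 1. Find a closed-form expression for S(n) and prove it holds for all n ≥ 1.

Claim: S(n) = 3·(-3)^n − 2.

Base case: S(1) = -11, and 3·(-3)^1 − 2 = -9 − 2 = -11.
Assume S(j) = 3·(-3)^j − 2 for some j ≥ 1.
Then S(j+1) = -3S(j) − 8 = -3·(3·(-3)^j − 2) − 8 = -9·(-3)^j + 6 − 8 = 3·(-3)^{j+1} − 2.
So the formula holds for j+1, and by induction S(n) = 3·(-3)^n − 2 for all n ≥ 1.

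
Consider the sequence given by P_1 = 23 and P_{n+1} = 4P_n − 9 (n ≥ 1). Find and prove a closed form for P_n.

Claim: P_n = 5·4^n + 3.

Base case: P_1 = 23, and 5·4^1 + 3 = 20 + 3 = 23.
Assume P_m = 5·4^m + 3 for some m ≥ 1.
Then P_{m+1} = 4P_m − 9 = 4·(5·4^m + 3) − 9 = 20·4^m + 12 − 9 = 5·4^{m+1} + 3.
Hence P_n = 5·4^n + 3 for every n ≥ 1, by induction.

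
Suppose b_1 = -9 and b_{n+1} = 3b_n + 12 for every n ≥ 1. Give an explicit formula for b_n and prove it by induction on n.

Claim: b_n = -3^n − 6.

Base case: b_1 = -9, and -3^1 − 6 = -3 − 6 = -9.
Assume b_m = -3^m − 6 for some m ≥ 1.
Then b_{m+1} = 3b_m + 12 = 3·(-3^m − 6) + 12 = -3^{m+1} − 18 + 12 = -3^{m+1} − 6.
This completes the inductive step, so b_n = -3^n − 6 for all n ≥ 1.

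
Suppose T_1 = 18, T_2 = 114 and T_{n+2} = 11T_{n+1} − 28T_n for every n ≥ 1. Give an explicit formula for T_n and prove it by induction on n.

Claim: T_n = 2·7^n + 4^n.

Base cases: T_1 = 18 and 2·7^1 + 4^1 = 18; T_2 = 114 and 2·7^2 + 4^2 = 114.
Assume T_j = 2·7^j + 4^j for all 1 ≤ j ≤ r, where r ≥ 2.
Then T_{r+1} = 11T_r − 28T_{r−1} = 11·(2·7^r + 4^r) − 28·(2·7^{r−1} + 4^{r−1}) = 2·(11·7 − 28)7^{r−1} + (11·4 − 28)4^{r−1} = 98·7^{r−1} + 16·4^{r−1} = 2·7^{r+1} + 4^{r+1}.
So the formula holds for r+1, and by strong induction T_n = 2·7^n + 4^n for all n ≥ 1.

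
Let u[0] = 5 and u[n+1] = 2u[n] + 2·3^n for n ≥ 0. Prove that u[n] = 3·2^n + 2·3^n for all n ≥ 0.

Base case: u[0] = 5, and 3·2^0 + 2·3^0 = 3 + 2 = 5.
Assume u[m] = 3·2^m + 2·3^m for some m ≥ 0.
Then u[m+1] = 2u[m] + 2·3^m = 2·(3·2^m + 2·3^m) + 2·3^m = 3·2^{m+1} + 4·3^m + 2·3^m = 3·2^{m+1} + 6·3^m = 3·2^{m+1} + 2·3^{m+1}.
By induction, u[n] = 3·2^n + 2·3^n for all n ≥ 0.

u[n] = 3·2^n + 2·3^n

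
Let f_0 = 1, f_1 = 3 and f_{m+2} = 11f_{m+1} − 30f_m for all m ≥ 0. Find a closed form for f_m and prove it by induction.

Claim: f_m = 3·5^m − 2·6^m.

Base cases: f_0 = 1 and 3·5^0 − 2·6^0 = 1; f_1 = 3 and 3·5^1 − 2·6^1 = 3.
Assume f_i = 3·5^i − 2·6^i for all 0 ≤ i ≤ j, where j ≥ 1.
Then f_{j+1} = 11f_j − 30f_{j−1} = 11·(3·5^j − 2·6^j) − 30·(3·5^{j−1} − 2·6^{j−1}) = 3·(11·5 − 30)5^{j−1} − 2·(11·6 − 30)6^{j−1} = 75·5^{j−1} − 72·6^{j−1} = 3·5^{j+1} − 2·6^{j+1}.
This completes the inductive step, so f_m = 3·5^m − 2·6^m for all m ≥ 0.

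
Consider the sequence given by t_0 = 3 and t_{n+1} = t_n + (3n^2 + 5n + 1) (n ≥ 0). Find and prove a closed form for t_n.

Claim: t_n = n^3 + n^2 − n + 3.

Base case: t_0 = 3, and 0^3 + 0^2 − 0 + 3 = 3.
Assume t_m = m^3 + m^2 − m + 3.
Then t_{m+1} = t_m + (3m^2 + 5m + 1) = (m^3 + m^2 − m + 3) + (3m^2 + 5m + 1) = m^3 + 4m^2 + 4m + 4,
and (m+1)^3 + (m+1)^2 − (m+1) + 3 = m^3 + 4m^2 + 4m + 4.
Hence t_n = n^3 + n^2 − n + 3 for every n ≥ 0, by induction.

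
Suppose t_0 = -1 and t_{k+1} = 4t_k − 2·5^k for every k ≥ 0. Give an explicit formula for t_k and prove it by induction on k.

Claim: t_k = 4^k − 2·5^k.

Base case: t_0 = -1, and 4^0 − 2·5^0 = 1 − 2 = -1.
Assume t_m = 4^m − 2·5^m for some m ≥ 0.
Then t_{m+1} = 4t_m − 2·5^m = 4·(4^m − 2·5^m) − 2·5^m = 4^{m+1} − 8·5^m − 2·5^m = 4^{m+1} − 10·5^m = 4^{m+1} − 2·5^{m+1}.
By induction, t_k = 4^k − 2·5^k for all k ≥ 0.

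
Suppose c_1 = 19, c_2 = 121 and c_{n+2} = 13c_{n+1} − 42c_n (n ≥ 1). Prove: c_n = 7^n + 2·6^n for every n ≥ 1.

Base cases: c_1 = 19 and 7^1 + 2·6^1 = 19; c_2 = 121 and 7^2 + 2·6^2 = 121.
Assume c_j = 7^j + 2·6^j for all 1 ≤ j ≤ r, where r ≥ 2.
Then c_{r+1} = 13c_r − 42c_{r−1} = 13·(7^r + 2·6^r) − 42·(7^{r−1} + 2·6^{r−1}) = (13·7 − 42)7^{r−1} + 2·(13·6 − 42)6^{r−1} = 49·7^{r−1} + 72·6^{r−1} = 7^{r+1} + 2·6^{r+1}.
So the formula holds for r+1, and by strong induction c_n = 7^n + 2·6^n for all n ≥ 1.

c_n = 7^n + 2·6^n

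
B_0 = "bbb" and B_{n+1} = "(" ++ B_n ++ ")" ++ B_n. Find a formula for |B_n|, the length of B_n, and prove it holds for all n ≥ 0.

Claim: |B_n| = 5·2^n − 2.

Base case: |B_0| = 3, and 5·2^0 − 2 = 3.
Assume |B_r| = 5·2^r − 2.
Then |B_{r+1}| = 1 + |B_r| + 1 + |B_r| = 2|B_r| + 2 = 2(5·2^r − 2) + 2 = 5·2^{r+1} − 4 + 2 = 5·2^{r+1} − 2.
Hence |B_n| = 5·2^n − 2 for every n ≥ 0, by induction.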